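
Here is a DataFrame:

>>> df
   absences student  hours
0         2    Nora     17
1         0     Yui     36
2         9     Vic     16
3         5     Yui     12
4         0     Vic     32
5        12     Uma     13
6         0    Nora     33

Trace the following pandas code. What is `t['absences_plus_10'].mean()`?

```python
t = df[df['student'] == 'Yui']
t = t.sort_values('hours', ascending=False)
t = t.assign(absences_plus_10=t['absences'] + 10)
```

12.5

filter rows where student == 'Yui':
   absences student  hours
1         0     Yui     36
3         5     Yui     12
sort by hours descending:
   absences student  hours
1         0     Yui     36
3         5     Yui     12
add column absences_plus_10 = t['absences'] + 10:
   absences student  hours  absences_plus_10
1         0     Yui     36                10
3         5     Yui     12                15
Finally, mean of column 'absences_plus_10' = 12.5.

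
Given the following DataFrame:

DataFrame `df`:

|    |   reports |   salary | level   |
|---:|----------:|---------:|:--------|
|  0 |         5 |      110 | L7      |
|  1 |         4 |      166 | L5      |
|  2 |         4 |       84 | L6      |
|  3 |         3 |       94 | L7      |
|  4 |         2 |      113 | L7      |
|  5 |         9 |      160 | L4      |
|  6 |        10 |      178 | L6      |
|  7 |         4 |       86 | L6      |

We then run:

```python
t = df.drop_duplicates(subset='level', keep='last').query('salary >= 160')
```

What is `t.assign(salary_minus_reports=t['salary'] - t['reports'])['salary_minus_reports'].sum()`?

drop duplicate level (keep=last):
   reports  salary level
1        4     166    L5
4        2     113    L7
5        9     160    L4
7        4      86    L6
filter rows where salary >= 160:
   reports  salary level
1        4     166    L5
5        9     160    L4
add column salary_minus_reports = t['salary'] - t['reports']:
   reports  salary level  salary_minus_reports
1        4     166    L5                   162
5        9     160    L4                   151

313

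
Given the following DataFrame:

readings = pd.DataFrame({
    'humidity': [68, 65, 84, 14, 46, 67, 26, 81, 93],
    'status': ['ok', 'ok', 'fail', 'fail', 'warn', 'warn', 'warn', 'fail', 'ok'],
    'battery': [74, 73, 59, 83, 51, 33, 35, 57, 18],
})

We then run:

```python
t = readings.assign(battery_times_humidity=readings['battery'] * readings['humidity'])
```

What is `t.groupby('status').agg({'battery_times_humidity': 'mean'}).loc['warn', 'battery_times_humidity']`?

1822.33333333

add column battery_times_humidity = readings['battery'] * readings['humidity']:
   humidity status  battery  battery_times_humidity
0        68     ok       74                    5032
1        65     ok       73                    4745
2        84   fail       59                    4956
3        14   fail       83                    1162
4        46   warn       51                    2346
5        67   warn       33                    2211
6        26   warn       35                     910
7        81   fail       57                    4617
8        93     ok       18                    1674
group by status, mean of battery_times_humidity:
        battery_times_humidity
status                        
fail               3578.333333
ok                 3817.000000
warn               1822.333333
The value at row 'warn', column 'battery_times_humidity' is 1822.33333333.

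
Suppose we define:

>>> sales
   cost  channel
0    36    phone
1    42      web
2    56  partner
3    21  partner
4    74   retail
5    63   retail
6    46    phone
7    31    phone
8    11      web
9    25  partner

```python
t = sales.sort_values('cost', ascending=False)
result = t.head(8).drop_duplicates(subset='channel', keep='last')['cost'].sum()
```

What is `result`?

161

sort by cost descending:
   cost  channel
4    74   retail
5    63   retail
2    56  partner
6    46    phone
1    42      web
0    36    phone
7    31    phone
9    25  partner
3    21  partner
8    11      web
take first 8 rows:
   cost  channel
4    74   retail
5    63   retail
2    56  partner
6    46    phone
1    42      web
0    36    phone
7    31    phone
9    25  partner
drop duplicate channel (keep=last):
   cost  channel
5    63   retail
1    42      web
7    31    phone
9    25  partner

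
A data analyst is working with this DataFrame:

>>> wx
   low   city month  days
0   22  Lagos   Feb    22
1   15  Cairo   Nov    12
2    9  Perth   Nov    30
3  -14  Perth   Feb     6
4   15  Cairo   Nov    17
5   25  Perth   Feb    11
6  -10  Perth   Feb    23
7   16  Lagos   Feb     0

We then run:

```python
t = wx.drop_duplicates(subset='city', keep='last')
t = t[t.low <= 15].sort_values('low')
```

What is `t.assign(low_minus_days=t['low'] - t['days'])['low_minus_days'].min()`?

-33

drop duplicate city (keep=last):
   low   city month  days
4   15  Cairo   Nov    17
6  -10  Perth   Feb    23
7   16  Lagos   Feb     0
filter rows where low <= 15:
   low   city month  days
4   15  Cairo   Nov    17
6  -10  Perth   Feb    23
sort by low:
   low   city month  days
6  -10  Perth   Feb    23
4   15  Cairo   Nov    17
add column low_minus_days = t['low'] - t['days']:
   low   city month  days  low_minus_days
6  -10  Perth   Feb    23             -33
4   15  Cairo   Nov    17              -2
Hence -33.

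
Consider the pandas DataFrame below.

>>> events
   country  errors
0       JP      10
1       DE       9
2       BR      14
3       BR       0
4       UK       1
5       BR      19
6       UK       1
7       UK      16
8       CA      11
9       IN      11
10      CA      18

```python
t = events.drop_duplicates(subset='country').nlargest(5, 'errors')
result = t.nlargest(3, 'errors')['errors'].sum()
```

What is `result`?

36

drop duplicate country (keep=first):
  country  errors
0      JP      10
1      DE       9
2      BR      14
4      UK       1
8      CA      11
9      IN      11
take 5 rows with largest errors:
  country  errors
2      BR      14
8      CA      11
9      IN      11
0      JP      10
1      DE       9
take 3 rows with largest errors:
  country  errors
2      BR      14
8      CA      11
9      IN      11
Reading off the sum of column 'errors', we get 36.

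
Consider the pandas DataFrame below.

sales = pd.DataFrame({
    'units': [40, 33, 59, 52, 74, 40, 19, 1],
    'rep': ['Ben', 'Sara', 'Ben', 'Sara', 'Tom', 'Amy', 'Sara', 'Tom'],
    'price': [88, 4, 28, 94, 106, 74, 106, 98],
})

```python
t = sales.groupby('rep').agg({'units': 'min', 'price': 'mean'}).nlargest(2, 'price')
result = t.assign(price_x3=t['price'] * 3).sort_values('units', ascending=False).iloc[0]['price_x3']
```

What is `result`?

222.0

group by rep: min(units), mean(price):
      units  price
rep               
Amy      40   74.0
Ben      40   58.0
Sara     19   68.0
Tom       1  102.0
take 2 rows with largest price:
     units  price
rep              
Tom      1  102.0
Amy     40   74.0
add column price_x3 = t['price'] * 3:
     units  price  price_x3
rep                        
Tom      1  102.0     306.0
Amy     40   74.0     222.0
sort by units descending:
     units  price  price_x3
rep                        
Amy     40   74.0     222.0
Tom      1  102.0     306.0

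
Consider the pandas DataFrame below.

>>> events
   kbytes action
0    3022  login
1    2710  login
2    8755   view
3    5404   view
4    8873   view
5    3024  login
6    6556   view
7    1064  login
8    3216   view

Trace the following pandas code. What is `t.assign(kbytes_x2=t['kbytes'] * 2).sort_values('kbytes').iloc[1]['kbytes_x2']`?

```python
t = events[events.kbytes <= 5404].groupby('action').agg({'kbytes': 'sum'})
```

filter rows where kbytes <= 5404:
   kbytes action
0    3022  login
1    2710  login
3    5404   view
5    3024  login
7    1064  login
8    3216   view
group by action, sum of kbytes:
        kbytes
action        
login     9820
view      8620
add column kbytes_x2 = t['kbytes'] * 2:
        kbytes  kbytes_x2
action                   
login     9820      19640
view      8620      17240
sort by kbytes:
        kbytes  kbytes_x2
action                   
view      8620      17240
login     9820      19640
So iloc[1]['kbytes_x2'] = 19640.

19640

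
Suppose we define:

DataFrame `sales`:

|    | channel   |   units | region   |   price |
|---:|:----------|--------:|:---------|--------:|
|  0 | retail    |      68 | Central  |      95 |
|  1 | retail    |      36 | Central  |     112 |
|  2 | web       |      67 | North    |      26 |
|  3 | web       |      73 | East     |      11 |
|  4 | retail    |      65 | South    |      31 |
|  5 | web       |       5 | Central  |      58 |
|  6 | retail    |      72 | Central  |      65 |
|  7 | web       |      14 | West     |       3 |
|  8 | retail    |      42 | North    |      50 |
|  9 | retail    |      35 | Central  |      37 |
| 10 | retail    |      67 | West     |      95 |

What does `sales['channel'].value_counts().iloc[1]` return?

4

value_counts of channel:
channel
retail    7
web       4
Name: count, dtype: int64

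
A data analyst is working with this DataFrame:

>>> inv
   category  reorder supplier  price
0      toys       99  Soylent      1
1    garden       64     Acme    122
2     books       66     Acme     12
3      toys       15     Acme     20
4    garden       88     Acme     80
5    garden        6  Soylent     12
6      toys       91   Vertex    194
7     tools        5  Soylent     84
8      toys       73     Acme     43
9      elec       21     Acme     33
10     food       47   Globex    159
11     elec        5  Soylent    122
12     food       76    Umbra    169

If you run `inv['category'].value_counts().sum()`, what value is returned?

value_counts of category:
category
toys      4
garden    3
elec      2
food      2
books     1
tools     1
Name: count, dtype: int64
The sum of the resulting series is 13.

13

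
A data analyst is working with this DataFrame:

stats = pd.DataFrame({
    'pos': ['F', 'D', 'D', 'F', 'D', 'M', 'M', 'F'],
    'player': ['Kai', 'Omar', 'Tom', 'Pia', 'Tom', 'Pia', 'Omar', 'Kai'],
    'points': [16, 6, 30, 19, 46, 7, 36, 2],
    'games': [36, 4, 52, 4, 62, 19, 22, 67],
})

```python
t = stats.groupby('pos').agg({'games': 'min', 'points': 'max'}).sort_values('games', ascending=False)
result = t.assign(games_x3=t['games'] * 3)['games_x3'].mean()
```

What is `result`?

group by pos: min(games), max(points):
     games  points
pos               
D        4      46
F        4      19
M       19      36
sort by games descending:
     games  points
pos               
M       19      36
D        4      46
F        4      19
add column games_x3 = t['games'] * 3:
     games  points  games_x3
pos                         
M       19      36        57
D        4      46        12
F        4      19        12

27.0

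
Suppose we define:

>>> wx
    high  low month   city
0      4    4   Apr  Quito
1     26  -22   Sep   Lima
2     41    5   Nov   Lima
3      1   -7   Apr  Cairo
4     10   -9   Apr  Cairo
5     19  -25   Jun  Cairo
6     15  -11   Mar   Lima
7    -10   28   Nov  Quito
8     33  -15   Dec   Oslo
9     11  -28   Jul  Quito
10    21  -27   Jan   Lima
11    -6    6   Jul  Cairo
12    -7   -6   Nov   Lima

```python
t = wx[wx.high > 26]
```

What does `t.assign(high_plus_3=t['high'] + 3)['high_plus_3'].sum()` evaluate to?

filter rows where high > 26:
   high  low month  city
2    41    5   Nov  Lima
8    33  -15   Dec  Oslo
add column high_plus_3 = t['high'] + 3:
   high  low month  city  high_plus_3
2    41    5   Nov  Lima           44
8    33  -15   Dec  Oslo           36
Hence 80.

80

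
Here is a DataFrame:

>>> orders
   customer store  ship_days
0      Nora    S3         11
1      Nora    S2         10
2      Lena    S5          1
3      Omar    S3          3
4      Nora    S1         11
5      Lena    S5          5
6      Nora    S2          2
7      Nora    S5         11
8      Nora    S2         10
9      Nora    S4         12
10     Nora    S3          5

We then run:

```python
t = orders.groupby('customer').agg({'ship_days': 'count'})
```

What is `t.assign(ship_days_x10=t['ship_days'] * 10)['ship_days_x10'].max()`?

80

group by customer, count of ship_days:
          ship_days
customer           
Lena              2
Nora              8
Omar              1
add column ship_days_x10 = t['ship_days'] * 10:
          ship_days  ship_days_x10
customer                          
Lena              2             20
Nora              8             80
Omar              1             10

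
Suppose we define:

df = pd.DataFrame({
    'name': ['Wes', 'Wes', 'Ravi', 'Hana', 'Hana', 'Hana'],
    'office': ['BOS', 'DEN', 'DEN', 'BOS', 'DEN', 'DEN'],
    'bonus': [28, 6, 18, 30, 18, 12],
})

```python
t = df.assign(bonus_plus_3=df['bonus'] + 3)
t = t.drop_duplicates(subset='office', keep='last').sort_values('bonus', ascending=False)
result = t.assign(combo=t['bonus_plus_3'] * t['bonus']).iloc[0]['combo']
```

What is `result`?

990

add column bonus_plus_3 = df['bonus'] + 3:
   name office  bonus  bonus_plus_3
0   Wes    BOS     28            31
1   Wes    DEN      6             9
2  Ravi    DEN     18            21
3  Hana    BOS     30            33
4  Hana    DEN     18            21
5  Hana    DEN     12            15
drop duplicate office (keep=last):
   name office  bonus  bonus_plus_3
3  Hana    BOS     30            33
5  Hana    DEN     12            15
sort by bonus descending:
   name office  bonus  bonus_plus_3
3  Hana    BOS     30            33
5  Hana    DEN     12            15
add column combo = t['bonus_plus_3'] * t['bonus']:
   name office  bonus  bonus_plus_3  combo
3  Hana    BOS     30            33    990
5  Hana    DEN     12            15    180
So iloc[0]['combo'] = 990.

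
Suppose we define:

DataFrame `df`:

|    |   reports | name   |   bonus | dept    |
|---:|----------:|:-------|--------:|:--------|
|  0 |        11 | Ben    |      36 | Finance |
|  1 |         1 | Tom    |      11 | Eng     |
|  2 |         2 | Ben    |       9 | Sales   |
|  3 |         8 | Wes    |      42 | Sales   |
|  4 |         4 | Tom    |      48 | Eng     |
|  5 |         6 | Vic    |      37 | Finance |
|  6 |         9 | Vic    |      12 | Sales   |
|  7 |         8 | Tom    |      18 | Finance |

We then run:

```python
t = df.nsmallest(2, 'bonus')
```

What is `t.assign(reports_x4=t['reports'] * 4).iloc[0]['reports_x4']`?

8

take 2 rows with smallest bonus:
   reports name  bonus   dept
2        2  Ben      9  Sales
1        1  Tom     11    Eng
add column reports_x4 = t['reports'] * 4:
   reports name  bonus   dept  reports_x4
2        2  Ben      9  Sales           8
1        1  Tom     11    Eng           4
Finally, value at position 0, column 'reports_x4' = 8.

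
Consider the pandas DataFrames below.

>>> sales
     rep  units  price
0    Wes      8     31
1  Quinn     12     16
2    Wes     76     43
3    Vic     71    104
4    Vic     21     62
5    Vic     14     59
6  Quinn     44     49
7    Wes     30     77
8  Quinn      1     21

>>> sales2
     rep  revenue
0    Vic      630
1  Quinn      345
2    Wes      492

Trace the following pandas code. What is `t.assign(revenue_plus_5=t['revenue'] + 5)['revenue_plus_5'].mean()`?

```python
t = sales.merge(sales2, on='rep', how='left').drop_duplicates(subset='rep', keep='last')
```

494.0

merge on 'rep' (how='left') → 9 rows:
     rep  units  price  revenue
0    Wes      8     31      492
1  Quinn     12     16      345
2    Wes     76     43      492
3    Vic     71    104      630
4    Vic     21     62      630
5    Vic     14     59      630
6  Quinn     44     49      345
7    Wes     30     77      492
8  Quinn      1     21      345
drop duplicate rep (keep=last):
     rep  units  price  revenue
5    Vic     14     59      630
7    Wes     30     77      492
8  Quinn      1     21      345
add column revenue_plus_5 = t['revenue'] + 5:
     rep  units  price  revenue  revenue_plus_5
5    Vic     14     59      630             635
7    Wes     30     77      492             497
8  Quinn      1     21      345             350
Finally, mean of column 'revenue_plus_5' = 494.0.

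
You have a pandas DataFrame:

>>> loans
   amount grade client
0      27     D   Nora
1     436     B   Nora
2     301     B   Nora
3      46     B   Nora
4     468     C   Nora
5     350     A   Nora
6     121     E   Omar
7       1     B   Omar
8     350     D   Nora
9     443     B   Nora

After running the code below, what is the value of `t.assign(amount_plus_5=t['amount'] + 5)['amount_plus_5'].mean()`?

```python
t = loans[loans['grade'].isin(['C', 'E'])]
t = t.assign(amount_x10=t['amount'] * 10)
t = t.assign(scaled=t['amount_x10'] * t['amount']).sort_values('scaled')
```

299.5

filter rows where grade in ['C', 'E']:
   amount grade client
4     468     C   Nora
6     121     E   Omar
add column amount_x10 = t['amount'] * 10:
   amount grade client  amount_x10
4     468     C   Nora        4680
6     121     E   Omar        1210
add column scaled = t['amount_x10'] * t['amount']:
   amount grade client  amount_x10   scaled
4     468     C   Nora        4680  2190240
6     121     E   Omar        1210   146410
sort by scaled:
   amount grade client  amount_x10   scaled
6     121     E   Omar        1210   146410
4     468     C   Nora        4680  2190240
add column amount_plus_5 = t['amount'] + 5:
   amount grade client  amount_x10   scaled  amount_plus_5
6     121     E   Omar        1210   146410            126
4     468     C   Nora        4680  2190240            473
So mean() = 299.5.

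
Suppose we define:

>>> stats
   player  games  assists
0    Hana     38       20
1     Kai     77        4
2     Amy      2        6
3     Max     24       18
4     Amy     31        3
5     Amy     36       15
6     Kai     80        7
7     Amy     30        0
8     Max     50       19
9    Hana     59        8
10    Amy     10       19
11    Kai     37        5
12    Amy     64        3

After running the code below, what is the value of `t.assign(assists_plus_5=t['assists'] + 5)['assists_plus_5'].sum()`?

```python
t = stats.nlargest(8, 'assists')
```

take 8 rows with largest assists:
   player  games  assists
0    Hana     38       20
8     Max     50       19
10    Amy     10       19
3     Max     24       18
5     Amy     36       15
9    Hana     59        8
6     Kai     80        7
2     Amy      2        6
add column assists_plus_5 = t['assists'] + 5:
   player  games  assists  assists_plus_5
0    Hana     38       20              25
8     Max     50       19              24
10    Amy     10       19              24
3     Max     24       18              23
5     Amy     36       15              20
9    Hana     59        8              13
6     Kai     80        7              12
2     Amy      2        6              11

152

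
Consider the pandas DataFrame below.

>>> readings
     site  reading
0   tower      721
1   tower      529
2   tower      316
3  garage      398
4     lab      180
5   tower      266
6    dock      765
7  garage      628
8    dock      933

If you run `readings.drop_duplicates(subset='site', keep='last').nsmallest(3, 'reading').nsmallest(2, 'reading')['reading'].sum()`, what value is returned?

446

drop duplicate site (keep=last):
     site  reading
4     lab      180
5   tower      266
7  garage      628
8    dock      933
take 3 rows with smallest reading:
     site  reading
4     lab      180
5   tower      266
7  garage      628
take 2 rows with smallest reading:
    site  reading
4    lab      180
5  tower      266
The sum of column 'reading' is 446.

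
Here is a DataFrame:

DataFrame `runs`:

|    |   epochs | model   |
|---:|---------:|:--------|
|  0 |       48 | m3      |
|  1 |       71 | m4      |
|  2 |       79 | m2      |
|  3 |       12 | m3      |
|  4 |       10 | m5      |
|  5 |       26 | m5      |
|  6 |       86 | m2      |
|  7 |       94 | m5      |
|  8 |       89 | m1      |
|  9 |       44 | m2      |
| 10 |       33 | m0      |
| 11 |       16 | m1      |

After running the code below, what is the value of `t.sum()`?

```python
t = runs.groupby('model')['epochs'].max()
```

group by model, max of epochs:
model
m0    33
m1    89
m2    86
m3    48
m4    71
m5    94
Name: epochs, dtype: int64
Then the sum of the resulting series: 421

421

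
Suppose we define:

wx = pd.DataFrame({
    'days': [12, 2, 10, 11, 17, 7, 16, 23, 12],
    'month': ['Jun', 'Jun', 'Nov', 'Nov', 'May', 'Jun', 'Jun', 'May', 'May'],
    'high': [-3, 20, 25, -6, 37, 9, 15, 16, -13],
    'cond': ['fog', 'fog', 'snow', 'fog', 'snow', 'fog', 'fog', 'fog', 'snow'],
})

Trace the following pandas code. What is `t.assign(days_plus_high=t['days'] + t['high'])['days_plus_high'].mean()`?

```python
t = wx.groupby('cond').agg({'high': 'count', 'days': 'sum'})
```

59.5

group by cond: count(high), sum(days):
      high  days
cond            
fog      6    71
snow     3    39
add column days_plus_high = t['days'] + t['high']:
      high  days  days_plus_high
cond                            
fog      6    71              77
snow     3    39              42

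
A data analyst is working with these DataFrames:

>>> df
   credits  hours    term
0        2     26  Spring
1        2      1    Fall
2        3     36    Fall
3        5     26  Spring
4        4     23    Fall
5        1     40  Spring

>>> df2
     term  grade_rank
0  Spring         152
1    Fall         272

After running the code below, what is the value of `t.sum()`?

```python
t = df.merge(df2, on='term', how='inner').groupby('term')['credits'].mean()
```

merge on 'term' (how='inner') → 6 rows:
   credits  hours    term  grade_rank
0        2     26  Spring         152
1        2      1    Fall         272
2        3     36    Fall         272
3        5     26  Spring         152
4        4     23    Fall         272
5        1     40  Spring         152
group by term, mean of credits:
term
Fall      3.000000
Spring    2.666667
Name: credits, dtype: float64
Hence 5.66666666667.

5.66666666667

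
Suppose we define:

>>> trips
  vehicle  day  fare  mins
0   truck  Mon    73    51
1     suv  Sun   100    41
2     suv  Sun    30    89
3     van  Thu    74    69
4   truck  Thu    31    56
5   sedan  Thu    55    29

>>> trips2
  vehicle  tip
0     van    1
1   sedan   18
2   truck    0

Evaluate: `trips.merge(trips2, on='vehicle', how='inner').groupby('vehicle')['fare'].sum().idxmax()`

merge on 'vehicle' (how='inner') → 4 rows:
  vehicle  day  fare  mins  tip
0   truck  Mon    73    51    0
1     van  Thu    74    69    1
2   truck  Thu    31    56    0
3   sedan  Thu    55    29   18
group by vehicle, sum of fare:
vehicle
sedan     55
truck    104
van       74
Name: fare, dtype: int64
Finally, label with the largest value = truck.

truck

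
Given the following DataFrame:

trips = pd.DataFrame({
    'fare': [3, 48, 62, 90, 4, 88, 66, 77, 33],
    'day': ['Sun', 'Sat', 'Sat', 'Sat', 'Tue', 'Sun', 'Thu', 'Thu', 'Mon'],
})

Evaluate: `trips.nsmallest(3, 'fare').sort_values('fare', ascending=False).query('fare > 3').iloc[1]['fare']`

4

take 3 rows with smallest fare:
   fare  day
0     3  Sun
4     4  Tue
8    33  Mon
sort by fare descending:
   fare  day
8    33  Mon
4     4  Tue
0     3  Sun
filter rows where fare > 3:
   fare  day
8    33  Mon
4     4  Tue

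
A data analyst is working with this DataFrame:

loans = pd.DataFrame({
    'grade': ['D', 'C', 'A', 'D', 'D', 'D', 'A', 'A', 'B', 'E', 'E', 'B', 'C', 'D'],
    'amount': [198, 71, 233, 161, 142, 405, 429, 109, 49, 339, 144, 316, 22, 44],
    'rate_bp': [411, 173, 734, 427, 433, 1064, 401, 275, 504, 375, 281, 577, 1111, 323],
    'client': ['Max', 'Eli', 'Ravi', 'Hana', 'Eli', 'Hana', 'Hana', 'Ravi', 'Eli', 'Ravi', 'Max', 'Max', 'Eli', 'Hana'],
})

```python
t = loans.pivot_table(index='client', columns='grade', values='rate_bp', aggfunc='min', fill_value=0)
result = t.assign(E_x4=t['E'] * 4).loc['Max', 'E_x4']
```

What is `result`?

1124

pivot: rows=client, cols=grade, min(rate_bp):
grade     A    B    C    D    E
client                         
Eli       0  504  173  433    0
Hana    401    0    0  323    0
Max       0  577    0  411  281
Ravi    275    0    0    0  375
add column E_x4 = t['E'] * 4:
grade     A    B    C    D    E  E_x4
client                               
Eli       0  504  173  433    0     0
Hana    401    0    0  323    0     0
Max       0  577    0  411  281  1124
Ravi    275    0    0    0  375  1500
Finally, value at row 'Max', column 'E_x4' = 1124.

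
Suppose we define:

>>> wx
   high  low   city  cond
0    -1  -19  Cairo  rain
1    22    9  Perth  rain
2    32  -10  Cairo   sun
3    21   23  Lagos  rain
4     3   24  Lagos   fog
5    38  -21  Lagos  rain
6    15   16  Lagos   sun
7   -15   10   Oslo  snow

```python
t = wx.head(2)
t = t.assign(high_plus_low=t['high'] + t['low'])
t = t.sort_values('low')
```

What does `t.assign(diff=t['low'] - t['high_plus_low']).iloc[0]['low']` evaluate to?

-19

take first 2 rows:
   high  low   city  cond
0    -1  -19  Cairo  rain
1    22    9  Perth  rain
add column high_plus_low = t['high'] + t['low']:
   high  low   city  cond  high_plus_low
0    -1  -19  Cairo  rain            -20
1    22    9  Perth  rain             31
sort by low:
   high  low   city  cond  high_plus_low
0    -1  -19  Cairo  rain            -20
1    22    9  Perth  rain             31
add column diff = t['low'] - t['high_plus_low']:
   high  low   city  cond  high_plus_low  diff
0    -1  -19  Cairo  rain            -20     1
1    22    9  Perth  rain             31   -22
Hence -19.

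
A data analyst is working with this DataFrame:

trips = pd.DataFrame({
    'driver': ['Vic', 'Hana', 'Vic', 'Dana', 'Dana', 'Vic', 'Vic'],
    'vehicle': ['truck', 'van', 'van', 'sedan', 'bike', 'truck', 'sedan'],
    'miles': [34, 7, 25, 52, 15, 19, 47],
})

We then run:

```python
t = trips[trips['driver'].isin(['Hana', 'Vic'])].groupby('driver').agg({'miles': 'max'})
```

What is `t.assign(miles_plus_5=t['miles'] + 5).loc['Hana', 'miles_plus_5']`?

12

filter rows where driver in ['Hana', 'Vic']:
  driver vehicle  miles
0    Vic   truck     34
1   Hana     van      7
2    Vic     van     25
5    Vic   truck     19
6    Vic   sedan     47
group by driver, max of miles:
        miles
driver       
Hana        7
Vic        47
add column miles_plus_5 = t['miles'] + 5:
        miles  miles_plus_5
driver                     
Hana        7            12
Vic        47            52
The value at row 'Hana', column 'miles_plus_5' is 12.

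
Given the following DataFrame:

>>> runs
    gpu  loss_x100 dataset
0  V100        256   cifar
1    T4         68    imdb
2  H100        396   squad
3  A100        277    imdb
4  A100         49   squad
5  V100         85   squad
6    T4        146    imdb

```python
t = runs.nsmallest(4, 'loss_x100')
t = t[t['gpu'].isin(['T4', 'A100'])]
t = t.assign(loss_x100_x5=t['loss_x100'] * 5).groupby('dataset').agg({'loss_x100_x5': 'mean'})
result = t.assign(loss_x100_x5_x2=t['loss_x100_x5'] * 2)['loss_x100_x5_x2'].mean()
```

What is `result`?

take 4 rows with smallest loss_x100:
    gpu  loss_x100 dataset
4  A100         49   squad
1    T4         68    imdb
5  V100         85   squad
6    T4        146    imdb
filter rows where gpu in ['T4', 'A100']:
    gpu  loss_x100 dataset
4  A100         49   squad
1    T4         68    imdb
6    T4        146    imdb
add column loss_x100_x5 = t['loss_x100'] * 5:
    gpu  loss_x100 dataset  loss_x100_x5
4  A100         49   squad           245
1    T4         68    imdb           340
6    T4        146    imdb           730
group by dataset, mean of loss_x100_x5:
         loss_x100_x5
dataset              
imdb            535.0
squad           245.0
add column loss_x100_x5_x2 = t['loss_x100_x5'] * 2:
         loss_x100_x5  loss_x100_x5_x2
dataset                               
imdb            535.0           1070.0
squad           245.0            490.0
mean of column 'loss_x100_x5_x2' → 780.0

780.0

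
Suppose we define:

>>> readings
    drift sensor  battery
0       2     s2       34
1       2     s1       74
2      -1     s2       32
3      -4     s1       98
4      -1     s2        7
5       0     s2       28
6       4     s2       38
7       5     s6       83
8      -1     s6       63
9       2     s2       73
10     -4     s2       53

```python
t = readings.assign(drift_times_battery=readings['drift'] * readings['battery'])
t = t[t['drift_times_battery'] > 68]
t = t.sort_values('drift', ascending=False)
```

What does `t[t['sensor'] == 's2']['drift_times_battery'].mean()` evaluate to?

add column drift_times_battery = readings['drift'] * readings['battery']:
    drift sensor  battery  drift_times_battery
0       2     s2       34                   68
1       2     s1       74                  148
2      -1     s2       32                  -32
3      -4     s1       98                 -392
4      -1     s2        7                   -7
5       0     s2       28                    0
6       4     s2       38                  152
7       5     s6       83                  415
8      -1     s6       63                  -63
9       2     s2       73                  146
10     -4     s2       53                 -212
filter rows where drift_times_battery > 68:
   drift sensor  battery  drift_times_battery
1      2     s1       74                  148
6      4     s2       38                  152
7      5     s6       83                  415
9      2     s2       73                  146
sort by drift descending:
   drift sensor  battery  drift_times_battery
7      5     s6       83                  415
6      4     s2       38                  152
1      2     s1       74                  148
9      2     s2       73                  146
filter rows where sensor == 's2':
   drift sensor  battery  drift_times_battery
6      4     s2       38                  152
9      2     s2       73                  146

149.0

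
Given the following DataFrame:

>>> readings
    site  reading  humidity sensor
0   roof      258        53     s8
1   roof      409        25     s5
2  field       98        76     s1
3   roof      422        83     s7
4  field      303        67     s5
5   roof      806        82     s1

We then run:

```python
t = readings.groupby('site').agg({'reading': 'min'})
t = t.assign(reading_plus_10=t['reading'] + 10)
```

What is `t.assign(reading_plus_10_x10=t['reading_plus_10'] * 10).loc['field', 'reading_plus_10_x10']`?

1080

group by site, min of reading:
       reading
site          
field       98
roof       258
add column reading_plus_10 = t['reading'] + 10:
       reading  reading_plus_10
site                           
field       98              108
roof       258              268
add column reading_plus_10_x10 = t['reading_plus_10'] * 10:
       reading  reading_plus_10  reading_plus_10_x10
site                                                
field       98              108                 1080
roof       258              268                 2680
Taking the value at row 'field', column 'reading_plus_10_x10' gives 1080.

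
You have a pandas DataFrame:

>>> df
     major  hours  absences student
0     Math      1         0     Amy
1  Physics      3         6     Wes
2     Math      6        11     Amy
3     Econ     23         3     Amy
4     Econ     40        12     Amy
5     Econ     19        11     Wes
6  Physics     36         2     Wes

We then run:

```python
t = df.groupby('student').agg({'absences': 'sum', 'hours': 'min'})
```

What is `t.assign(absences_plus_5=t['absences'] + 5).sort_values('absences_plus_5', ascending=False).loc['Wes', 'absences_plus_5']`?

24

group by student: sum(absences), min(hours):
         absences  hours
student                 
Amy            26      1
Wes            19      3
add column absences_plus_5 = t['absences'] + 5:
         absences  hours  absences_plus_5
student                                  
Amy            26      1               31
Wes            19      3               24
sort by absences_plus_5 descending:
         absences  hours  absences_plus_5
student                                  
Amy            26      1               31
Wes            19      3               24
So loc['Wes', 'absences_plus_5'] = 24.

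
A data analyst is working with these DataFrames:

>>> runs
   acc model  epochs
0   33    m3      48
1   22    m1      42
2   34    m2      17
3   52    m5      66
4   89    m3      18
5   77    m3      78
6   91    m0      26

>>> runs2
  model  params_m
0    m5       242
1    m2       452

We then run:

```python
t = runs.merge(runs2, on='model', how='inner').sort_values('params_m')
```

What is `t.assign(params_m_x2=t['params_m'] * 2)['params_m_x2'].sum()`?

merge on 'model' (how='inner') → 2 rows:
   acc model  epochs  params_m
0   34    m2      17       452
1   52    m5      66       242
sort by params_m:
   acc model  epochs  params_m
1   52    m5      66       242
0   34    m2      17       452
add column params_m_x2 = t['params_m'] * 2:
   acc model  epochs  params_m  params_m_x2
1   52    m5      66       242          484
0   34    m2      17       452          904

1388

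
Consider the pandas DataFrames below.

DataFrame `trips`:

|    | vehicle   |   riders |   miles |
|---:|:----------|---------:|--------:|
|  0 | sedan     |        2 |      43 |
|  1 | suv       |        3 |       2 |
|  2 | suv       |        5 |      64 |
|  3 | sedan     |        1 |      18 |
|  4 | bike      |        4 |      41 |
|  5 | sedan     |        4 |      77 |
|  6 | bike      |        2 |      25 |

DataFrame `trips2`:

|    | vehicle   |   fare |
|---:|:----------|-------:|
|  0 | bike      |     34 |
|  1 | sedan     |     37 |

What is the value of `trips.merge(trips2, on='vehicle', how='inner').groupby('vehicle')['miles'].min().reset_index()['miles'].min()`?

18

merge on 'vehicle' (how='inner') → 5 rows:
  vehicle  riders  miles  fare
0   sedan       2     43    37
1   sedan       1     18    37
2    bike       4     41    34
3   sedan       4     77    37
4    bike       2     25    34
group by vehicle, min of miles:
vehicle
bike     25
sedan    18
Name: miles, dtype: int64
reset_index():
  vehicle  miles
0    bike     25
1   sedan     18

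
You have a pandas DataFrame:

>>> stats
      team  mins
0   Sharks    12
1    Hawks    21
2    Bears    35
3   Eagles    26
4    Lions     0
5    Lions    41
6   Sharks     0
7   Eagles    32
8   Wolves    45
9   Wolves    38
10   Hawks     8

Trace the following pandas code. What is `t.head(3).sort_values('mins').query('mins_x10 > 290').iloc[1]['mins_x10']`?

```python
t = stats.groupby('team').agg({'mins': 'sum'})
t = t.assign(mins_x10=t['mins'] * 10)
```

580

group by team, sum of mins:
        mins
team        
Bears     35
Eagles    58
Hawks     29
Lions     41
Sharks    12
Wolves    83
add column mins_x10 = t['mins'] * 10:
        mins  mins_x10
team                  
Bears     35       350
Eagles    58       580
Hawks     29       290
Lions     41       410
Sharks    12       120
Wolves    83       830
take first 3 rows:
        mins  mins_x10
team                  
Bears     35       350
Eagles    58       580
Hawks     29       290
sort by mins:
        mins  mins_x10
team                  
Hawks     29       290
Bears     35       350
Eagles    58       580
filter rows where mins_x10 > 290:
        mins  mins_x10
team                  
Bears     35       350
Eagles    58       580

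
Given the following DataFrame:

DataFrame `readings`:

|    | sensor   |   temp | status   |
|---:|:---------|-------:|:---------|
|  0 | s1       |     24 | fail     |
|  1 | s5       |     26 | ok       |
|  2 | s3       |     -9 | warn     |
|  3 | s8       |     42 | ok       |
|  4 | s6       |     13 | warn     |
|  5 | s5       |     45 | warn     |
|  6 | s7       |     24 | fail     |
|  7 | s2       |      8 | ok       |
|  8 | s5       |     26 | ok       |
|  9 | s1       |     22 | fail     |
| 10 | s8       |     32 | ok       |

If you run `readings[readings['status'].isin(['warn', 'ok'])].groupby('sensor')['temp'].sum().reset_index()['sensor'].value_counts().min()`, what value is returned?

1

filter rows where status in ['warn', 'ok']:
   sensor  temp status
1      s5    26     ok
2      s3    -9   warn
3      s8    42     ok
4      s6    13   warn
5      s5    45   warn
7      s2     8     ok
8      s5    26     ok
10     s8    32     ok
group by sensor, sum of temp:
sensor
s2     8
s3    -9
s5    97
s6    13
s8    74
Name: temp, dtype: int64
reset_index():
  sensor  temp
0     s2     8
1     s3    -9
2     s5    97
3     s6    13
4     s8    74
value_counts of sensor:
sensor
s2    1
s3    1
s5    1
s6    1
s8    1
Name: count, dtype: int64
The min of the resulting series is 1.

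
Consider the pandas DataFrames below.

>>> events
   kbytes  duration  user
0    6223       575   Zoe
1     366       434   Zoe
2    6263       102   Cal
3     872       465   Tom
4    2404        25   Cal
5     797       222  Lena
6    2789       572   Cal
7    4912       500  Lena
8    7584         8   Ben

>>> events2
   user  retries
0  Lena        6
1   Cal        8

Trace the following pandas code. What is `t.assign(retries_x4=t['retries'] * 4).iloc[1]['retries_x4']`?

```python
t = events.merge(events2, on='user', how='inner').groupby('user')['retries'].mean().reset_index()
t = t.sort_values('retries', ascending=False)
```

24.0

merge on 'user' (how='inner') → 5 rows:
   kbytes  duration  user  retries
0    6263       102   Cal        8
1    2404        25   Cal        8
2     797       222  Lena        6
3    2789       572   Cal        8
4    4912       500  Lena        6
group by user, mean of retries:
user
Cal     8.0
Lena    6.0
Name: retries, dtype: float64
reset_index():
   user  retries
0   Cal      8.0
1  Lena      6.0
sort by retries descending:
   user  retries
0   Cal      8.0
1  Lena      6.0
add column retries_x4 = t['retries'] * 4:
   user  retries  retries_x4
0   Cal      8.0        32.0
1  Lena      6.0        24.0
value at position 1, column 'retries_x4' → 24.0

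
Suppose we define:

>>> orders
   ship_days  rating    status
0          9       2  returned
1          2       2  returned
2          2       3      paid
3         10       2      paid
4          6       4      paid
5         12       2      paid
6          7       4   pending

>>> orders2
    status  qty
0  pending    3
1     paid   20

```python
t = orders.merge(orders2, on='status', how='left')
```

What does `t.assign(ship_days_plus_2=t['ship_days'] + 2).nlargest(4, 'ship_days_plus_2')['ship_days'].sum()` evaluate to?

38

merge on 'status' (how='left') → 7 rows:
   ship_days  rating    status   qty
0          9       2  returned   NaN
1          2       2  returned   NaN
2          2       3      paid  20.0
3         10       2      paid  20.0
4          6       4      paid  20.0
5         12       2      paid  20.0
6          7       4   pending   3.0
add column ship_days_plus_2 = t['ship_days'] + 2:
   ship_days  rating    status   qty  ship_days_plus_2
0          9       2  returned   NaN                11
1          2       2  returned   NaN                 4
2          2       3      paid  20.0                 4
3         10       2      paid  20.0                12
4          6       4      paid  20.0                 8
5         12       2      paid  20.0                14
6          7       4   pending   3.0                 9
take 4 rows with largest ship_days_plus_2:
   ship_days  rating    status   qty  ship_days_plus_2
5         12       2      paid  20.0                14
3         10       2      paid  20.0                12
0          9       2  returned   NaN                11
6          7       4   pending   3.0                 9
Then the sum of column 'ship_days': 38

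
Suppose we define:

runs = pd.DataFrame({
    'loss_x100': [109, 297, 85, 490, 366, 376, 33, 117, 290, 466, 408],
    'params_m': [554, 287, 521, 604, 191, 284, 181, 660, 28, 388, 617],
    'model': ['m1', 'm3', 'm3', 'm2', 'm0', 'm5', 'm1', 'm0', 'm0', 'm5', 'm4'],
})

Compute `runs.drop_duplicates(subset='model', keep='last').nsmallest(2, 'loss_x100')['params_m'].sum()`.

drop duplicate model (keep=last):
    loss_x100  params_m model
2          85       521    m3
3         490       604    m2
6          33       181    m1
8         290        28    m0
9         466       388    m5
10        408       617    m4
take 2 rows with smallest loss_x100:
   loss_x100  params_m model
6         33       181    m1
2         85       521    m3
sum of column 'params_m' → 702

702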